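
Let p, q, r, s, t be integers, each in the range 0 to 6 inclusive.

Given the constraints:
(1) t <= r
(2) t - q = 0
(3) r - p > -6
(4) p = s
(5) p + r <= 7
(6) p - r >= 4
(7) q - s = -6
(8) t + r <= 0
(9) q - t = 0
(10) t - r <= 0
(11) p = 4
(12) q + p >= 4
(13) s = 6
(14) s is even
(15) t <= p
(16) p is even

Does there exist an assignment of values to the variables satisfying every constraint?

Constraint 11 fixes p = 4 and constraint 13 fixes s = 6, but constraint 4 requires p = s. Since 4 ≠ 6, contradiction.

Unsatisfiable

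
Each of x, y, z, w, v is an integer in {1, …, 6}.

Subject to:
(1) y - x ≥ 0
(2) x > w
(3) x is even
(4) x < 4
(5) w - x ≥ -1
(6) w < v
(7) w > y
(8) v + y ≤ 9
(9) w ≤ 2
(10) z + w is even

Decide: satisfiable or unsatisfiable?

Unsatisfiable

Constraints 1, 2, and 7 give x ≤ y, y < w, w < x. Chaining: x ≤ y < w < x, which forces x < x — impossible.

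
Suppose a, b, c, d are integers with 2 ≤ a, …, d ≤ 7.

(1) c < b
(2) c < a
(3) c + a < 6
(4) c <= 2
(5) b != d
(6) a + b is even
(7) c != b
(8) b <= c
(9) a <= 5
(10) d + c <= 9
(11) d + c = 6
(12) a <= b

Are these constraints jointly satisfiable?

Unsatisfiable

Constraints 2, 8, and 12 give c < a, a ≤ b, b ≤ c. Chaining: c < a ≤ b ≤ c, which forces c < c — impossible.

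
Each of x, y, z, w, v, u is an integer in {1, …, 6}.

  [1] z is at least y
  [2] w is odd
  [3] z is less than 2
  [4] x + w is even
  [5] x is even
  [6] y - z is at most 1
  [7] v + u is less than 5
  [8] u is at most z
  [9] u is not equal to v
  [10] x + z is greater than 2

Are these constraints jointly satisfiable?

Constraint 5 makes x even and constraint 2 makes w odd, so x + w must be odd. Constraint 4 says x + w is even — contradiction.

Unsatisfiable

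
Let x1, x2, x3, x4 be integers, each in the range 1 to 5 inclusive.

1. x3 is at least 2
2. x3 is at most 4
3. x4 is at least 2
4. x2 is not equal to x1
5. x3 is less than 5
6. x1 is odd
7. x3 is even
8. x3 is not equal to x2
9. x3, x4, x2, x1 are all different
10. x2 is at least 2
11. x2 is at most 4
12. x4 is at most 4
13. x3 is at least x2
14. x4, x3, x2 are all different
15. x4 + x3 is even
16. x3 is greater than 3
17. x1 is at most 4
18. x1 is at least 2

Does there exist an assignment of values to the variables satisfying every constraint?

Constraints 1, 2, 3, 10, 11, 12, 17, and 18 confine each of x3, x4, x2, x1 to the 3 values {2, …, 4}.
Constraint 9 requires all 4 of them to be distinct, but only 3 values are available — impossible by the pigeonhole principle.

Unsatisfiable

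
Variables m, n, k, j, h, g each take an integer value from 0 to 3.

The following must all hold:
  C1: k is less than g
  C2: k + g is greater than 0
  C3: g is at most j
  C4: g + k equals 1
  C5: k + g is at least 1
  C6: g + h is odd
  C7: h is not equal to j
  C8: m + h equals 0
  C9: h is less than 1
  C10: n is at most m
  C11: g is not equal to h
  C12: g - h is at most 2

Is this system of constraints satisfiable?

Setting (m, n, k, j, h, g) = (0, 0, 0, 1, 0, 1) satisfies everything: constraint 2: k + g = 1; constraint 4: g + k = 1, and the others follow.

Satisfiable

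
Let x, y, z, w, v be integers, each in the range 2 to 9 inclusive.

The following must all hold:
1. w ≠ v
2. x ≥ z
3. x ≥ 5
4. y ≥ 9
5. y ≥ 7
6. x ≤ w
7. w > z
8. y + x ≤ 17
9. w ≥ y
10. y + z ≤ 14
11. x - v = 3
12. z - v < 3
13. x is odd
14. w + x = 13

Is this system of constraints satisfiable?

Unsatisfiable

From constraints 4 and 9: w ≥ y ≥ 9. From constraint 3: x ≥ 5. Hence w + x ≥ 14. But constraint 14 requires w + x = 13, and 13 < 14. Contradiction.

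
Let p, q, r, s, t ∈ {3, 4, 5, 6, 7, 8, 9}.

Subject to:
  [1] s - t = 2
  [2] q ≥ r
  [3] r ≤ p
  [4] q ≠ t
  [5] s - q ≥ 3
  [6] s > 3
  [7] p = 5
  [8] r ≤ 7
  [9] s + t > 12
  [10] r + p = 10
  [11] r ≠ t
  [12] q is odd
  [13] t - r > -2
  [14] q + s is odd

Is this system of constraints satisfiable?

Setting (p, q, r, s, t) = (5, 5, 5, 8, 6) satisfies everything: constraint 1: s - t = 2; constraint 5: s - q = 3; constraint 9: s + t = 14, and the others follow.

Satisfiable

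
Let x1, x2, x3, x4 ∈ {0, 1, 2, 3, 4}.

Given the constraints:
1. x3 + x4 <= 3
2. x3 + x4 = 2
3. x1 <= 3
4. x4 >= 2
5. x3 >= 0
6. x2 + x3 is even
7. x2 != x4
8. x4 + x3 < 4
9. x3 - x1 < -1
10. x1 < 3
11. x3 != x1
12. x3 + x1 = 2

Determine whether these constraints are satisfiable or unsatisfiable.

Satisfiable

Setting (x1, x2, x3, x4) = (2, 4, 0, 2) satisfies everything: constraint 1: x3 + x4 = 2; constraint 2: x3 + x4 = 2, and the others follow.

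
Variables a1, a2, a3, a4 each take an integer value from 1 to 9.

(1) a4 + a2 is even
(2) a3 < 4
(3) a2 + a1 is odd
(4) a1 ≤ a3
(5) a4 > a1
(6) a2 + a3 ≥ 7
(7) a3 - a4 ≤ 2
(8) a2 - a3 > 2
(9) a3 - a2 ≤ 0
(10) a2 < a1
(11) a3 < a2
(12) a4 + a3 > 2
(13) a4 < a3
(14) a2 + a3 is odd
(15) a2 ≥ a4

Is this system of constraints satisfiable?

Constraints 5, 10, 11, and 13 give a2 < a1, a1 < a4, a4 < a3, a3 < a2. Chaining: a2 < a1 < a4 < a3 < a2, which forces a2 < a2 — impossible.

Unsatisfiable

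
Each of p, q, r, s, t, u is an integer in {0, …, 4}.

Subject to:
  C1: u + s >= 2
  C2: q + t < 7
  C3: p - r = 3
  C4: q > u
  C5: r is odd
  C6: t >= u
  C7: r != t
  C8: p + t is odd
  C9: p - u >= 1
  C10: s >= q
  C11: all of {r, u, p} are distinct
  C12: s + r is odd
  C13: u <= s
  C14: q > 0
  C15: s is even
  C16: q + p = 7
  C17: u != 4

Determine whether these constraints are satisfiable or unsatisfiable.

The assignment p = 4, q = 3, r = 1, s = 4, t = 3, u = 0 works:
  constraint 1 holds since u + s = 4.
  constraint 2 holds since q + t = 6.
  constraint 3 holds since p - r = 3.
The rest check out directly.

Satisfiable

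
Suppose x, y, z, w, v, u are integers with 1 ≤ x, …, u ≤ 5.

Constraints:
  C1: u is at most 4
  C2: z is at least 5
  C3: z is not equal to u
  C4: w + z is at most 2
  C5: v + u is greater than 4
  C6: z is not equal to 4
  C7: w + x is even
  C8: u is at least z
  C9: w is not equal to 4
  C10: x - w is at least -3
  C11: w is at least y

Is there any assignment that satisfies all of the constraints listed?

Unsatisfiable

From constraints 2 and 8: u ≥ z and z ≥ 5, so u ≥ 5. From constraint 1: u ≤ 4. But 4 < 5, so no value of u works.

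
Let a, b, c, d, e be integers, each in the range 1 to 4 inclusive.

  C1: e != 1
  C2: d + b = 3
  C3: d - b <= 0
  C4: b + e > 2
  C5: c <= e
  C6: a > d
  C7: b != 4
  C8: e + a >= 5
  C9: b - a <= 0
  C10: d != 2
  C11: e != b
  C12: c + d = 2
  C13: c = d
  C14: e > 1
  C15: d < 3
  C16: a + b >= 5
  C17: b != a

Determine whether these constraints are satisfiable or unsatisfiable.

Satisfiable

Try a = 4, b = 2, c = 1, d = 1, e = 3.
Check constraint 2: d + b = 3; constraint 3: d - b = -1; constraint 4: b + e = 5. The remaining constraints are straightforward to verify.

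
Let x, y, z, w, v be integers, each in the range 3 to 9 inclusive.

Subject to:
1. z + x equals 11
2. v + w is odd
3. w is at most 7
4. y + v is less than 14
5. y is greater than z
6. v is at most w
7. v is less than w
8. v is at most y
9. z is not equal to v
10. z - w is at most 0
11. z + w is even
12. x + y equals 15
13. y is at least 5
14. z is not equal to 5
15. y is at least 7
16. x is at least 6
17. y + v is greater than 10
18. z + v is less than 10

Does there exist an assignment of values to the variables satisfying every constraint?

One satisfying assignment is x = 7, y = 8, z = 4, w = 4, v = 3.
For the less obvious constraints — constraint 1: z + x = 11; constraint 4: y + v = 11 — and the others hold by inspection.

Satisfiable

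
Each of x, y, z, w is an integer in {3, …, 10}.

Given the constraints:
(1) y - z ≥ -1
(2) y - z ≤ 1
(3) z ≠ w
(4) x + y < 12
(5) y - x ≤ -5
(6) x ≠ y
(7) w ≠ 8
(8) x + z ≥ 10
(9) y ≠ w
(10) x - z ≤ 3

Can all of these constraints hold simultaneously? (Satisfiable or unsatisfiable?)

Constraints 1, 5, and 10 give z − x ≥ -3, x − y ≥ 5, y − z ≥ -1.
Adding all 3 inequalities: the left sides telescope to 0, and the right sides sum to (-3) + 5 + (-1) = 1. So 0 ≥ 1, which is false.

Unsatisfiable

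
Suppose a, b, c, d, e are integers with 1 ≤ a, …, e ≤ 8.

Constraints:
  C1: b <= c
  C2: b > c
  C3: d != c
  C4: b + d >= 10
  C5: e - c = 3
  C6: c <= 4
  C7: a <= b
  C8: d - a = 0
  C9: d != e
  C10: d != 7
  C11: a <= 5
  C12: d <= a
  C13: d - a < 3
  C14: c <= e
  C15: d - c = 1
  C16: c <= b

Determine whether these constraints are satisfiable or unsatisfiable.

From constraints 1 and 6: b ≤ c ≤ 4. From constraints 11 and 12: d ≤ a ≤ 5. Hence b + d ≤ 9. But constraint 4 requires b + d ≥ 10, and 10 > 9. Contradiction.

Unsatisfiable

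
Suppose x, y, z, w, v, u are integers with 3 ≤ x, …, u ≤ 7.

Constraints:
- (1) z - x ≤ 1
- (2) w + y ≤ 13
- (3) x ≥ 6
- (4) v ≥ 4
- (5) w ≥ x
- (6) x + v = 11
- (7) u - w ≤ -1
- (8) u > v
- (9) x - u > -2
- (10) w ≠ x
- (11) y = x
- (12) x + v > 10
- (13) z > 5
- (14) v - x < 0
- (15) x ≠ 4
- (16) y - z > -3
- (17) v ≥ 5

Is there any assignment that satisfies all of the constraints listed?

Satisfiable

Try x = 6, y = 6, z = 7, w = 7, v = 5, u = 6.
Check constraint 1: z - x = 1; constraint 2: w + y = 13. The remaining constraints are straightforward to verify.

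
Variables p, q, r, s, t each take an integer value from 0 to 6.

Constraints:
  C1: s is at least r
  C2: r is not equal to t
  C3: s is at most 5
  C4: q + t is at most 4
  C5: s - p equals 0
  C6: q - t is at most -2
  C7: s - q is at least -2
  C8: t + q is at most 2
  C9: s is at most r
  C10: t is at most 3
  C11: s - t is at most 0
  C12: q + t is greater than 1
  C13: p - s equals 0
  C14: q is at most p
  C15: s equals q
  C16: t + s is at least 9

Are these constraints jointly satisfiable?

Unsatisfiable

From constraint 10: t ≤ 3. From constraint 3: s ≤ 5. Hence t + s ≤ 8. But constraint 16 requires t + s ≥ 9, and 9 > 8. Contradiction.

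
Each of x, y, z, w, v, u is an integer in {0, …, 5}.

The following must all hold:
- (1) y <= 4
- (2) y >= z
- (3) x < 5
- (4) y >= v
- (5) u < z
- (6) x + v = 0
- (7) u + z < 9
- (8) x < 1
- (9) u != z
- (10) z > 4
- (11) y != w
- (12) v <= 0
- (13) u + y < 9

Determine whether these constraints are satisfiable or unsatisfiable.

Unsatisfiable

From constraint 10: z ≥ 5. From constraints 1 and 2: z ≤ y and y ≤ 4, so z ≤ 4. But 4 < 5, so no value of z works.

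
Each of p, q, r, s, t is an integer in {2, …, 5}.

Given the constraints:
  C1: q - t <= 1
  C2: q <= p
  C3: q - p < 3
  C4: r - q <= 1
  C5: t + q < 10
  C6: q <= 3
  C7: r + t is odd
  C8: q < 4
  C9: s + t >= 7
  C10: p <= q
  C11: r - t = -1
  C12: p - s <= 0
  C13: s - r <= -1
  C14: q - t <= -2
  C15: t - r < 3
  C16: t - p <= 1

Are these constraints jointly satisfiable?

Unsatisfiable

Constraints 4, 12, 13, 14, and 16 give p − t ≥ -1, t − q ≥ 2, q − r ≥ -1, r − s ≥ 1, s − p ≥ 0.
Adding all 5 inequalities: the left sides telescope to 0, and the right sides sum to (-1) + 2 + (-1) + 1 + 0 = 1. So 0 ≥ 1, which is false.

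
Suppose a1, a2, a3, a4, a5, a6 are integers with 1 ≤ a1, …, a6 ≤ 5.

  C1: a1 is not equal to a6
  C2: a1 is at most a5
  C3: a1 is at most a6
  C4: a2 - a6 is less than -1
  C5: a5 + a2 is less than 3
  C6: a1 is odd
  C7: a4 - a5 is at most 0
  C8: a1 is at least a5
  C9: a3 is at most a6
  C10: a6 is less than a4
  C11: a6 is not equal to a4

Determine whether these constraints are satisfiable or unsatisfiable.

Unsatisfiable

Constraints 3, 7, 8, and 10 give a4 ≤ a5, a5 ≤ a1, a1 ≤ a6, a6 < a4. Chaining: a4 ≤ a5 ≤ a1 ≤ a6 < a4, which forces a4 < a4 — impossible.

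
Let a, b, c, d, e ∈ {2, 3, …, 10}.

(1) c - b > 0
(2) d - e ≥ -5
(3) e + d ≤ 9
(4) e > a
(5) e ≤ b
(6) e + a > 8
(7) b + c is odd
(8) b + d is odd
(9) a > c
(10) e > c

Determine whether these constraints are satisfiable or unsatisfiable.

Unsatisfiable

Constraints 1, 4, 5, and 9 give a < e, e ≤ b, b < c, c < a. Chaining: a < e ≤ b < c < a, which forces a < a — impossible.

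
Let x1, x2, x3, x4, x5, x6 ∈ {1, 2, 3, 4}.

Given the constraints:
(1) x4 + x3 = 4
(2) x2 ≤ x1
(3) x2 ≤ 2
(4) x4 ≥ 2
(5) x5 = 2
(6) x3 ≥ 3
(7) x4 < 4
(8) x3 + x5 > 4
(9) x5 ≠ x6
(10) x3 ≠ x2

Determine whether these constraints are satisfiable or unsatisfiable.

Unsatisfiable

From constraint 4: x4 ≥ 2. From constraint 6: x3 ≥ 3. Hence x4 + x3 ≥ 5. But constraint 1 requires x4 + x3 = 4, and 4 < 5. Contradiction.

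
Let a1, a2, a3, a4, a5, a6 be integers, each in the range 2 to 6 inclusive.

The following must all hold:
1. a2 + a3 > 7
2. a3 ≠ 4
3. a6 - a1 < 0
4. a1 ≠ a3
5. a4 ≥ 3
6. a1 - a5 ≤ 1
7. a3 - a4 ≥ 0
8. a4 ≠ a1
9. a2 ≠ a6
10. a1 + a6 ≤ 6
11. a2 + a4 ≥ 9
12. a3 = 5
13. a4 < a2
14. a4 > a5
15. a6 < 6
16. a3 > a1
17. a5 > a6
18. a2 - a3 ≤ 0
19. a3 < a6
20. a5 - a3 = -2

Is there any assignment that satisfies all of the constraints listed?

Constraints 13, 14, 17, 18, and 19 give a3 < a6, a6 < a5, a5 < a4, a4 < a2, a2 ≤ a3. Chaining: a3 < a6 < a5 < a4 < a2 ≤ a3, which forces a3 < a3 — impossible.

Unsatisfiable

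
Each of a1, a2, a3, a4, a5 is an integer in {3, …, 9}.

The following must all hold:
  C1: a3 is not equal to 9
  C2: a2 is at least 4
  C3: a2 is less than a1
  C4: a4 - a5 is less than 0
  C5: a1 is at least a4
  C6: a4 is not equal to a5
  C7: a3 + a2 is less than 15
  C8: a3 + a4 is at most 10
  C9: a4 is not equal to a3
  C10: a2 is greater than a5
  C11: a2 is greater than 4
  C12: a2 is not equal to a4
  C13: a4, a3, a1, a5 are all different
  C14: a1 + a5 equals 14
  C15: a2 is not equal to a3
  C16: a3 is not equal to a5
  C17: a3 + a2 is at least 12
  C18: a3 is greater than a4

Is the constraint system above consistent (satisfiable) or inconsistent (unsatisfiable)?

One satisfying assignment is a1 = 9, a2 = 8, a3 = 6, a4 = 3, a5 = 5.
For the less obvious constraints — constraint 4: a4 - a5 = -2; constraint 7: a3 + a2 = 14; constraint 8: a3 + a4 = 9 — and the others hold by inspection.

Satisfiable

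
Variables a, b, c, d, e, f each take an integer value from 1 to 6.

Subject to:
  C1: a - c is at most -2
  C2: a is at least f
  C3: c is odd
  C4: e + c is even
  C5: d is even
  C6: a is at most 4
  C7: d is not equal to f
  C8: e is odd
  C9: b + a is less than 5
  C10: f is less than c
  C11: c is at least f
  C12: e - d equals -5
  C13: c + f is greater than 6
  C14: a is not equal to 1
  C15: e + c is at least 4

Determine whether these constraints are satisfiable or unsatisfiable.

Satisfiable

Take a = 2, b = 2, c = 5, d = 6, e = 1, f = 2. Then constraint 1: a - c = -3; constraint 9: b + a = 4, and every other listed constraint is also met.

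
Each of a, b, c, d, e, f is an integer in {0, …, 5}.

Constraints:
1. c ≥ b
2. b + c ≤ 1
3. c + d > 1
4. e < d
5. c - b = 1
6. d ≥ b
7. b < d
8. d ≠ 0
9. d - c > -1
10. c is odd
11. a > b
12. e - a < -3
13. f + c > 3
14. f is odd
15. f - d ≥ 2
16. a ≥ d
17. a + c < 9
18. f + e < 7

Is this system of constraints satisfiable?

Satisfiable

Try a = 5, b = 0, c = 1, d = 3, e = 0, f = 5.
Check constraint 2: b + c = 1; constraint 3: c + d = 4. The remaining constraints are straightforward to verify.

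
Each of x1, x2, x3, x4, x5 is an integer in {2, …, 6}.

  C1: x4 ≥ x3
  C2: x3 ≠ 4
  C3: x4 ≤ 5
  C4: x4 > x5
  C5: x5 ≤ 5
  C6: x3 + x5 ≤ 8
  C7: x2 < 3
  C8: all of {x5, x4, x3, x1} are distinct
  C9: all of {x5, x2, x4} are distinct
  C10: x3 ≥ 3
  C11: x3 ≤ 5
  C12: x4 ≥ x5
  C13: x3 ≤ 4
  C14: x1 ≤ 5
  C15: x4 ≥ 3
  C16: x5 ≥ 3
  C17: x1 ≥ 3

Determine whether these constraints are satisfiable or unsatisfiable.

Constraints 3, 5, 10, 11, 14, 15, 16, and 17 confine each of x5, x4, x3, x1 to the 3 values {3, …, 5}.
Constraint 8 requires all 4 of them to be distinct, but only 3 values are available — impossible by the pigeonhole principle.

Unsatisfiable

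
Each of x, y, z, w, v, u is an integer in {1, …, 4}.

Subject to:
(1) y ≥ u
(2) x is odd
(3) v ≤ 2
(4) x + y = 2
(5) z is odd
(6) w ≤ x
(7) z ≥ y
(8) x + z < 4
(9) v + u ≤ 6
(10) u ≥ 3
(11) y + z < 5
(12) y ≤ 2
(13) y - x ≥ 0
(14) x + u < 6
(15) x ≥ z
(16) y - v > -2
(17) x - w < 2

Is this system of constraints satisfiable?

Unsatisfiable

From constraint 10: u ≥ 3. From constraints 1 and 12: u ≤ y and y ≤ 2, so u ≤ 2. But 2 < 3, so no value of u works.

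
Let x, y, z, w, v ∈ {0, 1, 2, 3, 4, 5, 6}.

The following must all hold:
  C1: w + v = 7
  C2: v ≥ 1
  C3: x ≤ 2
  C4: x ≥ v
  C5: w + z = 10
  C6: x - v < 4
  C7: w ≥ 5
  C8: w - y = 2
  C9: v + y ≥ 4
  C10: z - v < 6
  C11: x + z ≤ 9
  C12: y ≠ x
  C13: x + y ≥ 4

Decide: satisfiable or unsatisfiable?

Take x = 2, y = 4, z = 4, w = 6, v = 1. Then constraint 1: w + v = 7; constraint 5: w + z = 10; constraint 6: x - v = 1, and every other listed constraint is also met.

Satisfiable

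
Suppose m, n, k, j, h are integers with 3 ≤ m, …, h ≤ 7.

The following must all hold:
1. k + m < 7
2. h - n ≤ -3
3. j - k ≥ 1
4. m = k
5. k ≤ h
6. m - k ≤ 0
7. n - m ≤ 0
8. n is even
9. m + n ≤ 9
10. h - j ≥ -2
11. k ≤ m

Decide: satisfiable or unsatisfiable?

Unsatisfiable

Constraints 2, 3, 6, 7, and 10 give h − j ≥ -2, j − k ≥ 1, k − m ≥ 0, m − n ≥ 0, n − h ≥ 3.
Adding all 5 inequalities: the left sides telescope to 0, and the right sides sum to (-2) + 1 + 0 + 0 + 3 = 2. So 0 ≥ 2, which is false.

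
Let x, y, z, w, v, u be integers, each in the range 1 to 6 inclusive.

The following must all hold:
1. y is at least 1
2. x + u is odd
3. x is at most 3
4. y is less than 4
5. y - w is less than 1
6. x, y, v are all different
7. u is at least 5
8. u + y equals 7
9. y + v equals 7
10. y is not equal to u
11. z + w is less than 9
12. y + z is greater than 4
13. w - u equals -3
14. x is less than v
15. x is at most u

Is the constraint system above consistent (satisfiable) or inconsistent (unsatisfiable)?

Satisfiable

Try x = 3, y = 1, z = 5, w = 3, v = 6, u = 6.
Check constraint 5: y - w = -2; constraint 8: u + y = 7; constraint 9: y + v = 7. The remaining constraints are straightforward to verify.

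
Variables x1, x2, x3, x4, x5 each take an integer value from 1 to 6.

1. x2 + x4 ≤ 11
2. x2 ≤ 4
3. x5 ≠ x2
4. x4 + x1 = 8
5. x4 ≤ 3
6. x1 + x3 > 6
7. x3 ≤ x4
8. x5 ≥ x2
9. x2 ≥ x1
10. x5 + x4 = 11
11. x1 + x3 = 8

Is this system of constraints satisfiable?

From constraints 2 and 9: x1 ≤ x2 ≤ 4. From constraints 5 and 7: x3 ≤ x4 ≤ 3. Hence x1 + x3 ≤ 7. But constraint 11 requires x1 + x3 = 8, and 8 > 7. Contradiction.

Unsatisfiable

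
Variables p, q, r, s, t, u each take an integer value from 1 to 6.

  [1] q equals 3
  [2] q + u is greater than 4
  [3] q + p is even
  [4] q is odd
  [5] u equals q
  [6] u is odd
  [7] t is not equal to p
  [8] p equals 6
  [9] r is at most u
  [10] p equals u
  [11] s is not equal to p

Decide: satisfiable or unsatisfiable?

Unsatisfiable

Constraint 8 fixes p = 6 and constraint 1 fixes q = 3. Constraints 5 and 10 give p = u = q, so p = q. But 6 ≠ 3 — contradiction.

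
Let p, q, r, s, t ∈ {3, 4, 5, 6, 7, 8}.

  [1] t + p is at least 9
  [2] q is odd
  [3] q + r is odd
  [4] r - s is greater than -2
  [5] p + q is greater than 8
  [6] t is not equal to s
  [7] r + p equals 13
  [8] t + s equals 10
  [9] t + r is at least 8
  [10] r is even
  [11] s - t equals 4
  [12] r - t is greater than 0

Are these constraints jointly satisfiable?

Setting (p, q, r, s, t) = (7, 3, 6, 7, 3) satisfies everything: constraint 1: t + p = 10; constraint 4: r - s = -1, and the others follow.

Satisfiable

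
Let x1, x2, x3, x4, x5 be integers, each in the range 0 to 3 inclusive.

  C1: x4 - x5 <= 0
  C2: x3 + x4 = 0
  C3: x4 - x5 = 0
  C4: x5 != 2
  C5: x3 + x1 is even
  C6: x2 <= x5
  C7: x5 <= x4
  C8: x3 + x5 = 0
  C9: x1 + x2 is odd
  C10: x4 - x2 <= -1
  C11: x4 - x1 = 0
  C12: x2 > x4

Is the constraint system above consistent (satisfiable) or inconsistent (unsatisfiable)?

Constraints 6, 7, and 10 give x2 ≤ x5, x5 ≤ x4, x4 < x2. Chaining: x2 ≤ x5 ≤ x4 < x2, which forces x2 < x2 — impossible.

Unsatisfiable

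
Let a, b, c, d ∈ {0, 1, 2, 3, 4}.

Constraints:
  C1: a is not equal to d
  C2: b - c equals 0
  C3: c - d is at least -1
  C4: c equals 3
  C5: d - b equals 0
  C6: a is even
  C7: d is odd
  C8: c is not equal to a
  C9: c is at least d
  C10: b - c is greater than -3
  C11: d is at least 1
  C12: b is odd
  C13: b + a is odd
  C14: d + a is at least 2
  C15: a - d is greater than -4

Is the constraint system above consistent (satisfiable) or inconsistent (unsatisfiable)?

Satisfiable

Try a = 2, b = 3, c = 3, d = 3.
Check constraint 2: b - c = 0; constraint 3: c - d = 0; constraint 5: d - b = 0. The remaining constraints are straightforward to verify.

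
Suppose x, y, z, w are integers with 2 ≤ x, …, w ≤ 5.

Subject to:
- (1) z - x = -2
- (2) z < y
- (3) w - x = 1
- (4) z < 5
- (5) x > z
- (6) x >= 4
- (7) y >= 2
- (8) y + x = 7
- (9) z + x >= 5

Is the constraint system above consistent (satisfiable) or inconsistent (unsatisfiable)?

Take x = 4, y = 3, z = 2, w = 5. Then constraint 1: z - x = -2; constraint 3: w - x = 1; constraint 8: y + x = 7, and every other listed constraint is also met.

Satisfiable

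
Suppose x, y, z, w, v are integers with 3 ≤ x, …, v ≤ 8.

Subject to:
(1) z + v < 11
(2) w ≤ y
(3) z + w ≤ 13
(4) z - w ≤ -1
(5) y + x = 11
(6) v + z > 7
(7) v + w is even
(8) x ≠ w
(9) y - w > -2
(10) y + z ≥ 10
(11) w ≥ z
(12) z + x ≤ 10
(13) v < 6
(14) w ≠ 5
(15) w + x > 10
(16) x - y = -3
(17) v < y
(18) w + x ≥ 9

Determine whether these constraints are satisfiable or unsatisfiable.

Satisfiable

The assignment x = 4, y = 7, z = 3, w = 7, v = 5 works:
  constraint 1 holds since z + v = 8.
  constraint 3 holds since z + w = 10.
  constraint 4 holds since z - w = -4.
The rest check out directly.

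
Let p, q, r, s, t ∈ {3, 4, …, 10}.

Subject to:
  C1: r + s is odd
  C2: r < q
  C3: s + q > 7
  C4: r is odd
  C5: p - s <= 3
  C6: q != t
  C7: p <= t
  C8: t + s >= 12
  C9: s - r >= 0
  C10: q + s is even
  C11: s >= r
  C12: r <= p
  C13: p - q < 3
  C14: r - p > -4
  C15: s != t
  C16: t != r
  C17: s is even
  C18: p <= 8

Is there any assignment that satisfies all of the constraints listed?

The assignment p = 6, q = 4, r = 3, s = 4, t = 9 works:
  constraint 3 holds since s + q = 8.
  constraint 5 holds since p - s = 2.
  constraint 8 holds since t + s = 13.
The rest check out directly.

Satisfiable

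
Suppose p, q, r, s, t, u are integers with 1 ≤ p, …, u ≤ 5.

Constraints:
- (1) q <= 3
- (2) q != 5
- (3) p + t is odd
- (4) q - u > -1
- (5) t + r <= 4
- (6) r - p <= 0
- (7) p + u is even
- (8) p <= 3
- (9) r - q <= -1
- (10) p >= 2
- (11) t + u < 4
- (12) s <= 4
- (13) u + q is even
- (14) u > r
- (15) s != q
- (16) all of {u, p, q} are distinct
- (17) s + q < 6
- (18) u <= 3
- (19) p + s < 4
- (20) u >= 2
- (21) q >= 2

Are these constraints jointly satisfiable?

Constraints 1, 8, 10, 18, 20, and 21 confine each of u, p, q to the 2 values {2, 3}.
Constraint 16 requires all 3 of them to be distinct, but only 2 values are available — impossible by the pigeonhole principle.

Unsatisfiable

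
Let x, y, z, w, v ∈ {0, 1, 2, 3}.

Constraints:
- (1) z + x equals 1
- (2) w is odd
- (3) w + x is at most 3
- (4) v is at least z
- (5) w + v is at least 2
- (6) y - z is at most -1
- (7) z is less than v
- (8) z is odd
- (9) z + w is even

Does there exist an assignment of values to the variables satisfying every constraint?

Satisfiable

Take x = 0, y = 0, z = 1, w = 3, v = 2. Then constraint 1: z + x = 1; constraint 3: w + x = 3, and every other listed constraint is also met.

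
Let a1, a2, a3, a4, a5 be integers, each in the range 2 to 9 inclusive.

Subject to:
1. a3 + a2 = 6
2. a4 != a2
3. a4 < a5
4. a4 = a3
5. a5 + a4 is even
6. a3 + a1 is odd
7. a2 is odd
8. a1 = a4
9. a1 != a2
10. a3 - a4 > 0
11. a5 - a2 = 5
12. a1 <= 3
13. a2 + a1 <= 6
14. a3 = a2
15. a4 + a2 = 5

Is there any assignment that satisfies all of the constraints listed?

From constraints 4, 8, and 14, a1 = a4 = a3 = a2, so a1 = a2. But constraint 9 says a1 ≠ a2. Contradiction.

Unsatisfiable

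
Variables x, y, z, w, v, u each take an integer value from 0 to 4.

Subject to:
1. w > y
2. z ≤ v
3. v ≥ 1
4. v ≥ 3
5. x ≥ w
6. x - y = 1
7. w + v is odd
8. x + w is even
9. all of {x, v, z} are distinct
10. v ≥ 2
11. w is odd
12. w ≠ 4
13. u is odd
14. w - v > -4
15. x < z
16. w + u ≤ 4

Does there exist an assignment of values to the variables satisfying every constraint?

Satisfiable

Setting (x, y, z, w, v, u) = (1, 0, 2, 1, 4, 1) satisfies everything: constraint 6: x - y = 1; constraint 14: w - v = -3, and the others follow.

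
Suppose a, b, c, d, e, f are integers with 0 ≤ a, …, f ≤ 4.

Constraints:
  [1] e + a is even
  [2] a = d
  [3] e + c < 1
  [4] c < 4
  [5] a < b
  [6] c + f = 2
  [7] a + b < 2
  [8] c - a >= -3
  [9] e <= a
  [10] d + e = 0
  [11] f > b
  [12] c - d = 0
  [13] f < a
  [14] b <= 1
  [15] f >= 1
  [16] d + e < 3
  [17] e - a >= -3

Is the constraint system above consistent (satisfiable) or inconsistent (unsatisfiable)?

Unsatisfiable

Constraints 5, 11, and 13 give b < f, f < a, a < b. Chaining: b < f < a < b, which forces b < b — impossible.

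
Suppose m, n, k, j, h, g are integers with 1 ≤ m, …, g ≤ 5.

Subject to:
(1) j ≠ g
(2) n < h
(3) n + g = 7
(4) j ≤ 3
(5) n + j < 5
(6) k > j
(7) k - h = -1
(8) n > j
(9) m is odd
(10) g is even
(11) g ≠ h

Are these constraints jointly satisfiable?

Take m = 1, n = 3, k = 4, j = 1, h = 5, g = 4. Then constraint 3: n + g = 7; constraint 5: n + j = 4, and every other listed constraint is also met.

Satisfiable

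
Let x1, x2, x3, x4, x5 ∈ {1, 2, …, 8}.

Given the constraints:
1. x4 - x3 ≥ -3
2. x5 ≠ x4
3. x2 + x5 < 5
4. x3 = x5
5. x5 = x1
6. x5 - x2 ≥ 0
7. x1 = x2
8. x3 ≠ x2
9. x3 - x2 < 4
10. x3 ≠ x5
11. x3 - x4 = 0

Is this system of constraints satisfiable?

Unsatisfiable

From constraints 4, 5, and 7, x3 = x5 = x1 = x2, so x3 = x2. But constraint 8 says x3 ≠ x2. Contradiction.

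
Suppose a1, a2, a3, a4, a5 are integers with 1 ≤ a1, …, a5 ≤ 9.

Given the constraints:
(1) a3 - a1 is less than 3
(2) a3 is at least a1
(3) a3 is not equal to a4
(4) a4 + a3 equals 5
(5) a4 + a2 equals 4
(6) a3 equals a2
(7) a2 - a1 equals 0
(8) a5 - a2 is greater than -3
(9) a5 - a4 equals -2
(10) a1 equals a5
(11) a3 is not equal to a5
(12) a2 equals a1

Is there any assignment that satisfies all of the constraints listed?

Unsatisfiable

From constraints 6, 10, and 12, a3 = a2 = a1 = a5, so a3 = a5. But constraint 11 says a3 ≠ a5. Contradiction.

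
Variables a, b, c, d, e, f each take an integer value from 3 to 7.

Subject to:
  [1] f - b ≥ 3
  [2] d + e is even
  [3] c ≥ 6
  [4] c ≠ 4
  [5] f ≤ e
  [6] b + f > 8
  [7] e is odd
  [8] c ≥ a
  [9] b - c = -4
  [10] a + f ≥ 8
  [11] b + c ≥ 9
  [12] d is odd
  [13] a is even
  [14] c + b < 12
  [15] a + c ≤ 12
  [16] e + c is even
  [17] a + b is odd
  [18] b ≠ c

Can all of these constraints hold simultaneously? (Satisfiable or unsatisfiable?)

Satisfiable

Setting (a, b, c, d, e, f) = (4, 3, 7, 3, 7, 6) satisfies everything: constraint 1: f - b = 3; constraint 6: b + f = 9, and the others follow.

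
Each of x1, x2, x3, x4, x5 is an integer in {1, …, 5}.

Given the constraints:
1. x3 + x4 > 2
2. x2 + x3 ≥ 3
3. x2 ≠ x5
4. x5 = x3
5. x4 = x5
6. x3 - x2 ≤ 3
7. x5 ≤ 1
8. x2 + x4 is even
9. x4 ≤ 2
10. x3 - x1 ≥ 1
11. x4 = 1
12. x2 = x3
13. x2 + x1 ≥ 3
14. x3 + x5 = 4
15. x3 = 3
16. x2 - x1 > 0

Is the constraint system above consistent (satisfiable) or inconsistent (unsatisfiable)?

Unsatisfiable

Constraint 11 fixes x4 = 1 and constraint 15 fixes x3 = 3. Constraints 4 and 5 give x4 = x5 = x3, so x4 = x3. But 1 ≠ 3 — contradiction.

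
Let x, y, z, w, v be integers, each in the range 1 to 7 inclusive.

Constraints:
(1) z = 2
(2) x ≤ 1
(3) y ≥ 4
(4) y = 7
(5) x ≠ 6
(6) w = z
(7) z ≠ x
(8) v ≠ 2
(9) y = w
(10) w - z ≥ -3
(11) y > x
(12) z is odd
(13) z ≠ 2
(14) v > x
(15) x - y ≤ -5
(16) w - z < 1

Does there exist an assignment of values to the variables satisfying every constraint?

Constraint 4 fixes y = 7 and constraint 1 fixes z = 2. Constraints 6 and 9 give y = w = z, so y = z. But 7 ≠ 2 — contradiction.

Unsatisfiable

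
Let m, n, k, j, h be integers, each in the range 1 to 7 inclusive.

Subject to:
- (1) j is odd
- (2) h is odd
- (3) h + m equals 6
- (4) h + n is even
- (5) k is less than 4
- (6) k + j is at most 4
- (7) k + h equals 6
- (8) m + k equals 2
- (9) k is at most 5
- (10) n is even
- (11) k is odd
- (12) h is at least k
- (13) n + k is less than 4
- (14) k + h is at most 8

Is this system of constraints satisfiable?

Unsatisfiable

Constraint 2 makes h odd and constraint 10 makes n even, so h + n must be odd. Constraint 4 says h + n is even — contradiction.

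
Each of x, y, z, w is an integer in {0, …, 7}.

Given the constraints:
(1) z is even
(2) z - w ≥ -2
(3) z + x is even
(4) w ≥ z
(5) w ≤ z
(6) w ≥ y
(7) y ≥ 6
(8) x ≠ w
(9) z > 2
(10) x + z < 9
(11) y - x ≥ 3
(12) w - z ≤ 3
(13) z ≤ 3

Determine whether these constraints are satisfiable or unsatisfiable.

Unsatisfiable

From constraints 6 and 7: w ≥ y and y ≥ 6, so w ≥ 6. From constraints 5 and 13: w ≤ z and z ≤ 3, so w ≤ 3. But 3 < 6, so no value of w works.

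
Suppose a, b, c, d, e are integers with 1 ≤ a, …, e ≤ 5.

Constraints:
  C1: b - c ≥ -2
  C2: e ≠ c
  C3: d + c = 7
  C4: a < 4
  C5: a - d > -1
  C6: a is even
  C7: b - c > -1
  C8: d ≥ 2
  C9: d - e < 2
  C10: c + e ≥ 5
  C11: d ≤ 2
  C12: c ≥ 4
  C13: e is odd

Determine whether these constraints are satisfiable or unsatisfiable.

Take a = 2, b = 5, c = 5, d = 2, e = 1. Then constraint 1: b - c = 0; constraint 3: d + c = 7; constraint 5: a - d = 0, and every other listed constraint is also met.

Satisfiable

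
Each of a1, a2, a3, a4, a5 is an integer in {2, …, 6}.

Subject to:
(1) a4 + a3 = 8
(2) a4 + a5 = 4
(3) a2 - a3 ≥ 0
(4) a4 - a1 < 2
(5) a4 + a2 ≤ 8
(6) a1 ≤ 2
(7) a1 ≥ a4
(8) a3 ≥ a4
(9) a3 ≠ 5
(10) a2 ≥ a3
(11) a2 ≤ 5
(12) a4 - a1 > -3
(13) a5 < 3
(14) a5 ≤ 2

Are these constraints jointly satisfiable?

Unsatisfiable

From constraints 6 and 7: a4 ≤ a1 ≤ 2. From constraints 10 and 11: a3 ≤ a2 ≤ 5. Hence a4 + a3 ≤ 7. But constraint 1 requires a4 + a3 = 8, and 8 > 7. Contradiction.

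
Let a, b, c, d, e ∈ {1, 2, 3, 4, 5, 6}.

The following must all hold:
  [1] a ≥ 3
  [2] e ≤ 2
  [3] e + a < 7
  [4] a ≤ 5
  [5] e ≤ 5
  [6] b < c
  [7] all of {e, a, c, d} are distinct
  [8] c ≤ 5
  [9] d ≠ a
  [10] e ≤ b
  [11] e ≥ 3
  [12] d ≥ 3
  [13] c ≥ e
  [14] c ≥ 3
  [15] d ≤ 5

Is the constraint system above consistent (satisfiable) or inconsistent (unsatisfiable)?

Unsatisfiable

Constraints 1, 4, 5, 8, 11, 12, 14, and 15 confine each of e, a, c, d to the 3 values {3, …, 5}.
Constraint 7 requires all 4 of them to be distinct, but only 3 values are available — impossible by the pigeonhole principle.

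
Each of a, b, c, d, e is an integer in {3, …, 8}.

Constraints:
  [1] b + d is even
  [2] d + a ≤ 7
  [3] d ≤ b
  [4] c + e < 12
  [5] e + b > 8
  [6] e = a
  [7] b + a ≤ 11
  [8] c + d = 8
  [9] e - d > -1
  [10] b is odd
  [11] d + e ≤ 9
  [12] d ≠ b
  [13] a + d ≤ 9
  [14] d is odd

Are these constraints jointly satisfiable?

One satisfying assignment is a = 4, b = 5, c = 5, d = 3, e = 4.
For the less obvious constraints — constraint 2: d + a = 7; constraint 4: c + e = 9 — and the others hold by inspection.

Satisfiable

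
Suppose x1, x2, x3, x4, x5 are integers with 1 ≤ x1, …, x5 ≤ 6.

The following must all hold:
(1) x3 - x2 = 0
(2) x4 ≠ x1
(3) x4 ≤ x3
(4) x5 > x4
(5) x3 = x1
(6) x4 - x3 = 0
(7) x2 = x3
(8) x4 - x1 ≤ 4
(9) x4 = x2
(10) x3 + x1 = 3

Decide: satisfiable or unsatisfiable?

Unsatisfiable

From constraints 5, 7, and 9, x4 = x2 = x3 = x1, so x4 = x1. But constraint 2 says x4 ≠ x1. Contradiction.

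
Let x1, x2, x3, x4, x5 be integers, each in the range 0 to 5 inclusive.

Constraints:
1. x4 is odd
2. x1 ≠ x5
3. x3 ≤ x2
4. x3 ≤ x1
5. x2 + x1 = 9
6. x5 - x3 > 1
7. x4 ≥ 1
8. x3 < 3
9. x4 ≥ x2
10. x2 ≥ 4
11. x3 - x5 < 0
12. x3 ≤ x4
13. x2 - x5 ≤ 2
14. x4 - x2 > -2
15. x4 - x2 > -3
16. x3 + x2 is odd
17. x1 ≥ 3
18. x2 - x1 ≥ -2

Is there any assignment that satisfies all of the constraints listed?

The assignment x1 = 4, x2 = 5, x3 = 2, x4 = 5, x5 = 5 works:
  constraint 5 holds since x2 + x1 = 9.
  constraint 6 holds since x5 - x3 = 3.
The rest check out directly.

Satisfiable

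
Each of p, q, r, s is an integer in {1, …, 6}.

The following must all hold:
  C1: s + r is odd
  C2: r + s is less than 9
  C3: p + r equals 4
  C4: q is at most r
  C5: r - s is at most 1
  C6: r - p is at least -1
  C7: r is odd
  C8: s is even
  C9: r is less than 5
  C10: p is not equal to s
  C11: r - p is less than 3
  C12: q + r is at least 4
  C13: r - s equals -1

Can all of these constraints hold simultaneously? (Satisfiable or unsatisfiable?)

One satisfying assignment is p = 1, q = 1, r = 3, s = 4.
For the less obvious constraints — constraint 2: r + s = 7; constraint 3: p + r = 4 — and the others hold by inspection.

Satisfiable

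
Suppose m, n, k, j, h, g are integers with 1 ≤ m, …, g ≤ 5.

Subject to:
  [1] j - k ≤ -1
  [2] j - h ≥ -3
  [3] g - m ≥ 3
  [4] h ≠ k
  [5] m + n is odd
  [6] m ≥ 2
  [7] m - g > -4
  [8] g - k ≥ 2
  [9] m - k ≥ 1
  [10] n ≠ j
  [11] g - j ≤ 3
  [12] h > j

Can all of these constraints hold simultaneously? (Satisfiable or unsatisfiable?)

Constraints 1, 3, 9, and 11 give m − k ≥ 1, k − j ≥ 1, j − g ≥ -3, g − m ≥ 3.
Adding all 4 inequalities: the left sides telescope to 0, and the right sides sum to 1 + 1 + (-3) + 3 = 2. So 0 ≥ 2, which is false.

Unsatisfiable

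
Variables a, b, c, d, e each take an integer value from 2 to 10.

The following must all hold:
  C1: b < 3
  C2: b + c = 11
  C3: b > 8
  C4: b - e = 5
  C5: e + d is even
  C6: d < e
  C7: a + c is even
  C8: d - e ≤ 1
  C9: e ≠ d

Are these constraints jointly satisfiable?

Unsatisfiable

From constraint 3: b ≥ 9. From constraint 1: b ≤ 2. But 2 < 9, so no value of b works.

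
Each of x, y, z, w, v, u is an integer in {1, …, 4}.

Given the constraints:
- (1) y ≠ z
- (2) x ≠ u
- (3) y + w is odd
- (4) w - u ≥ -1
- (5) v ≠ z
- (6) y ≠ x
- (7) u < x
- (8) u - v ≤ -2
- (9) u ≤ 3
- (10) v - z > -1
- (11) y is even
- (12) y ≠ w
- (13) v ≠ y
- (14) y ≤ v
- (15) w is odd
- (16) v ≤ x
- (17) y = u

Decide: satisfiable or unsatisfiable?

The assignment x = 4, y = 2, z = 3, w = 1, v = 4, u = 2 works:
  constraint 4 holds since w - u = -1.
  constraint 8 holds since u - v = -2.
  constraint 10 holds since v - z = 1.
The rest check out directly.

Satisfiable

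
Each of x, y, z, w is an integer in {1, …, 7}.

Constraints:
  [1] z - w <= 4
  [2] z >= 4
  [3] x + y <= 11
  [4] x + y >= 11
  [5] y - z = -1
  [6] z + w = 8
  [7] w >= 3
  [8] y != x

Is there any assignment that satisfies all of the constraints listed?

Take x = 7, y = 4, z = 5, w = 3. Then constraint 1: z - w = 2; constraint 3: x + y = 11, and every other listed constraint is also met.

Satisfiable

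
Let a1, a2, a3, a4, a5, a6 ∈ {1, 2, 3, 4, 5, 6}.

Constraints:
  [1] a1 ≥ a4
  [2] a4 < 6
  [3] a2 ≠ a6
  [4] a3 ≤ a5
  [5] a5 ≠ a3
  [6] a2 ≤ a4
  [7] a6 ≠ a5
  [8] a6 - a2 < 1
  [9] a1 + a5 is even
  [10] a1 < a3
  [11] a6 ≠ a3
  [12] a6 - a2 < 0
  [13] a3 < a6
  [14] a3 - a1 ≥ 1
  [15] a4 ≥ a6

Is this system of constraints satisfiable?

Constraints 1, 6, 10, 12, and 13 give a2 ≤ a4, a4 ≤ a1, a1 < a3, a3 < a6, a6 < a2. Chaining: a2 ≤ a4 ≤ a1 < a3 < a6 < a2, which forces a2 < a2 — impossible.

Unsatisfiable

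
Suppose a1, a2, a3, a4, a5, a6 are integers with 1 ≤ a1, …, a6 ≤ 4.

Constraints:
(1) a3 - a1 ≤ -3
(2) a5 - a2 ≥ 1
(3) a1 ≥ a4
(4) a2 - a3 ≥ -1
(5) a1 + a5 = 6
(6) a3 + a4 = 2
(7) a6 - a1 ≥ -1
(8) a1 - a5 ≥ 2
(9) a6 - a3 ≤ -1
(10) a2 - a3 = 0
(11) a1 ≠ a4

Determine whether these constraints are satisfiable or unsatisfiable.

Unsatisfiable

Constraints 2, 4, 7, 8, and 9 give a2 − a3 ≥ -1, a3 − a6 ≥ 1, a6 − a1 ≥ -1, a1 − a5 ≥ 2, a5 − a2 ≥ 1.
Adding all 5 inequalities: the left sides telescope to 0, and the right sides sum to (-1) + 1 + (-1) + 2 + 1 = 2. So 0 ≥ 2, which is false.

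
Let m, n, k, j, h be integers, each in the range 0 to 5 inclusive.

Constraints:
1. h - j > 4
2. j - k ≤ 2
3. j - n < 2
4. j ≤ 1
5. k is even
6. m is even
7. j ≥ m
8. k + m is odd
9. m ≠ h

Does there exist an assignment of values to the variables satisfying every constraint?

Constraint 5 makes k even and constraint 6 makes m even, so k + m must be even. Constraint 8 says k + m is odd — contradiction.

Unsatisfiable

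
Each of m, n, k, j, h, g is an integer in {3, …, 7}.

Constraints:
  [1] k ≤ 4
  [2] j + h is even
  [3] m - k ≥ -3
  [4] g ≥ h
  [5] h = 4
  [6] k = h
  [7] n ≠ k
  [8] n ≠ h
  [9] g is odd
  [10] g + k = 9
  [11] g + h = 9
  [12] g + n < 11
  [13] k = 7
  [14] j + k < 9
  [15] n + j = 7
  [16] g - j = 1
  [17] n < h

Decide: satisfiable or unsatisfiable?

Constraint 13 fixes k = 7 and constraint 5 fixes h = 4, but constraint 6 requires k = h. Since 7 ≠ 4, contradiction.

Unsatisfiable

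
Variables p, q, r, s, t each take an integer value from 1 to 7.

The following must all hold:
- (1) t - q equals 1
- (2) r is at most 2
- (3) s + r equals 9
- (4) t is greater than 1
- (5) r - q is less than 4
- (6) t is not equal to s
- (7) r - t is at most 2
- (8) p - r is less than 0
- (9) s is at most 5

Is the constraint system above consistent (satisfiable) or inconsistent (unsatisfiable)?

From constraint 9: s ≤ 5. From constraint 2: r ≤ 2. Hence s + r ≤ 7. But constraint 3 requires s + r = 9, and 9 > 7. Contradiction.

Unsatisfiable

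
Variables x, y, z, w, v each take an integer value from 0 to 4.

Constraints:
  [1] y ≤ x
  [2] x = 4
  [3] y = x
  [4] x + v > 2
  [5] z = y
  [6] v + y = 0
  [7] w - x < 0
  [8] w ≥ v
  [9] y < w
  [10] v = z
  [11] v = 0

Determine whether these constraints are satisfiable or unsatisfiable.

Constraint 11 fixes v = 0 and constraint 2 fixes x = 4. Constraints 3, 5, and 10 give v = z = y = x, so v = x. But 0 ≠ 4 — contradiction.

Unsatisfiable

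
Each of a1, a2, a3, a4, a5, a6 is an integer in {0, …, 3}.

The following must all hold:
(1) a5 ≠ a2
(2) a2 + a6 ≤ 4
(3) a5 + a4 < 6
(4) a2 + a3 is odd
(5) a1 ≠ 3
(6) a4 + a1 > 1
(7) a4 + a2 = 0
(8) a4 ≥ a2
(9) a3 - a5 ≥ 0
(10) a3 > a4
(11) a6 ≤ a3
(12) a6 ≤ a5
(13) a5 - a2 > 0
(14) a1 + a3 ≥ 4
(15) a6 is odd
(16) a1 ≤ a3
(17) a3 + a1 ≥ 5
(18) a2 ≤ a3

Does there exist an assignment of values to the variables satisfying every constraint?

Try a1 = 2, a2 = 0, a3 = 3, a4 = 0, a5 = 3, a6 = 3.
Check constraint 2: a2 + a6 = 3; constraint 3: a5 + a4 = 3; constraint 6: a4 + a1 = 2. The remaining constraints are straightforward to verify.

Satisfiable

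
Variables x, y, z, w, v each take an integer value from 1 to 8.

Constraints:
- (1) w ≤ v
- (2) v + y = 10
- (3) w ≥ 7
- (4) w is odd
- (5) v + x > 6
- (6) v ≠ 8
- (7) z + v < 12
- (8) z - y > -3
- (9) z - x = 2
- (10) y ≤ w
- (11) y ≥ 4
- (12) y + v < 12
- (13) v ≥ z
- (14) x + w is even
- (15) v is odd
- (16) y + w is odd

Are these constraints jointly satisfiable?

Unsatisfiable

From constraints 1 and 3: v ≥ w ≥ 7. From constraint 11: y ≥ 4. Hence v + y ≥ 11. But constraint 2 requires v + y = 10, and 10 < 11. Contradiction.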